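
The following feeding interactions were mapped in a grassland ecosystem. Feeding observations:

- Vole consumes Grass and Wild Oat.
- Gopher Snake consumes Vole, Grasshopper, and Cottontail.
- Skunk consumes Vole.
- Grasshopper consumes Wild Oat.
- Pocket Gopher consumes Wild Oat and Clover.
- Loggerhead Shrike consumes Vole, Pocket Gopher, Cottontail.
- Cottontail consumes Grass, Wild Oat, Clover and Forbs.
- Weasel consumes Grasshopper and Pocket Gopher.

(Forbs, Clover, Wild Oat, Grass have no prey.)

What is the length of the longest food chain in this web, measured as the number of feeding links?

One longest chain: Wild Oat → Vole → Skunk.
It has 3 species and 2 links.

2 links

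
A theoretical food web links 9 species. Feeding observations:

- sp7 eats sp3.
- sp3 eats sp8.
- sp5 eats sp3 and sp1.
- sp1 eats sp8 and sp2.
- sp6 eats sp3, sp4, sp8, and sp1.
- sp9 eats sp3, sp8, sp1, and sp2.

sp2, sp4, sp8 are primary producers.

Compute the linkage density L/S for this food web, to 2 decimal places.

L/S = 1.56

There are L = 14 links among S = 9 species.
L/S = 14/9 = 1.5556 ≈ 1.56.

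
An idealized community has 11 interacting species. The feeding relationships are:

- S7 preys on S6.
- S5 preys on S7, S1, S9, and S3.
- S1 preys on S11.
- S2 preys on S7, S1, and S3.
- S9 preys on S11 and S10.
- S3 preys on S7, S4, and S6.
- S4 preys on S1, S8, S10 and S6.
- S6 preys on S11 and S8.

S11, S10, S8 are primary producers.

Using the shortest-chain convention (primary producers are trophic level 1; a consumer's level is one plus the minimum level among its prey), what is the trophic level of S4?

S10 is a producer → level 1.
S4 eats S10 → level 2.

Trophic level 2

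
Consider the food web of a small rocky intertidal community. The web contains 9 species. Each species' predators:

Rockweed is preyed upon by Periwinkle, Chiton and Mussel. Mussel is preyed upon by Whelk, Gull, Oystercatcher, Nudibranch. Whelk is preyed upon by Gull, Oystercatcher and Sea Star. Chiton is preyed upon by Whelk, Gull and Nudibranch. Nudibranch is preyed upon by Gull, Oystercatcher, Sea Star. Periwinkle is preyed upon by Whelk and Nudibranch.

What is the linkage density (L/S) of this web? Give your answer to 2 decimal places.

L/S = 2.00

There are L = 18 links among S = 9 species.
L/S = 18/9 = 2.0000 ≈ 2.00.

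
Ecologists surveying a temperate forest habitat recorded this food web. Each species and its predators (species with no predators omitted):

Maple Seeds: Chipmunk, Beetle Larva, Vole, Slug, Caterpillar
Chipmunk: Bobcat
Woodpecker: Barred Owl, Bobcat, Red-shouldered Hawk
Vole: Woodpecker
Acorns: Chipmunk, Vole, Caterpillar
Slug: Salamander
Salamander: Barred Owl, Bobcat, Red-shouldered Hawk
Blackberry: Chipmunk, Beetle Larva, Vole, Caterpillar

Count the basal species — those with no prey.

Basal species (no prey listed): Acorns, Blackberry, Maple Seeds.
Count: 3.

3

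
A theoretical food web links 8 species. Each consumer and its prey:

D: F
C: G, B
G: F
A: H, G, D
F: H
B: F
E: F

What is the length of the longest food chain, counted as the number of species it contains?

One longest chain: H → F → G → C.
It has 4 species and 3 links.

4 species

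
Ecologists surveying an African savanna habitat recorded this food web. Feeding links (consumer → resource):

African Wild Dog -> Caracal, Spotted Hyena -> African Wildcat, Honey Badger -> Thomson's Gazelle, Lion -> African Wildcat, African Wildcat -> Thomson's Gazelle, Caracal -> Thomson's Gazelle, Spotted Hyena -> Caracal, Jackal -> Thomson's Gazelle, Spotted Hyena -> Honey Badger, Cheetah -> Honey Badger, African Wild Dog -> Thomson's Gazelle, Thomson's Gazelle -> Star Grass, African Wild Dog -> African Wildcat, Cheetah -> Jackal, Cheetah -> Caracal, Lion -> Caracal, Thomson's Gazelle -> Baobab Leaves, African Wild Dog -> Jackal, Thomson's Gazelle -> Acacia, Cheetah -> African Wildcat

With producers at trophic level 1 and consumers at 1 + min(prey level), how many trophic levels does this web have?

4

Producers (level 1): Star Grass, Baobab Leaves, Acacia.
Following each consumer down to its lowest-level prey: Star Grass → Thomson's Gazelle → African Wildcat → Cheetah (levels 1 through 4).
All prey of Cheetah (African Wildcat 3, Caracal 3, Honey Badger 3, Jackal 3) are at level 3 or above, so Cheetah is at level 1 + 3 = 4.
Every consumer has at least one prey at level 3 or below, so none exceeds level 4.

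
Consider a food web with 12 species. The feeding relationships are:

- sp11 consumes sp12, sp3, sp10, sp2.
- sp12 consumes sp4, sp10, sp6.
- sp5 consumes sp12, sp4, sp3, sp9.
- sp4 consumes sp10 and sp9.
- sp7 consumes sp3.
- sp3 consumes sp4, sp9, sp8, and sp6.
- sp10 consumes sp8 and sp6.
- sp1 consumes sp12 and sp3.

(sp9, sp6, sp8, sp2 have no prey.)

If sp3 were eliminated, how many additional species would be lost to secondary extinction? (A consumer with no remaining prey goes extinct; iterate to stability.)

Remove sp3.
Round 1: sp7 (all prey gone) → extinct.
No further losses. Total secondary extinctions: 1.

1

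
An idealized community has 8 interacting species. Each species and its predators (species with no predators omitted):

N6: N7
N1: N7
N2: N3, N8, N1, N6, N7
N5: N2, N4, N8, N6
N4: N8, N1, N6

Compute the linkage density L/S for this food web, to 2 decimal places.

There are L = 14 links among S = 8 species.
L/S = 14/8 = 1.7500 ≈ 1.75.

L/S = 1.75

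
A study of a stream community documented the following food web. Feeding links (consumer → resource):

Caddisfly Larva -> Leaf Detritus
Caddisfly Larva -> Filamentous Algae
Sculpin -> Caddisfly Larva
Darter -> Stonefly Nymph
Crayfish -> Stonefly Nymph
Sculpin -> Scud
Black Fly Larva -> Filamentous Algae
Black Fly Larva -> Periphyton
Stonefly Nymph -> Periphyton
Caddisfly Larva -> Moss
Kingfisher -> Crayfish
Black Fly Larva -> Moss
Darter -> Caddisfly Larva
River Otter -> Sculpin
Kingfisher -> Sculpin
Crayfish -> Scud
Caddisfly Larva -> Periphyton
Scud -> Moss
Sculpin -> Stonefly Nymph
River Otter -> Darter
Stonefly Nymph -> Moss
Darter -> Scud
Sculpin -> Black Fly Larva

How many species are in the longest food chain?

4 species

One longest chain: Moss → Stonefly Nymph → Crayfish → Kingfisher.
It has 4 species and 3 links.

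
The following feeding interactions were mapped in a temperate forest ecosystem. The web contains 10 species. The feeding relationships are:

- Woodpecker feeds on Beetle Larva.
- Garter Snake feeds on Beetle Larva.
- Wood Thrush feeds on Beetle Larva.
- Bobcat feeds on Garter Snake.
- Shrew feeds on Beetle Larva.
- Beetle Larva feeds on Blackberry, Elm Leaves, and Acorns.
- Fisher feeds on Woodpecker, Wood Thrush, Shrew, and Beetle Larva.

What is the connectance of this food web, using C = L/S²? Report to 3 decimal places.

C = 0.120

The web has S = 10 species and L = 12 feeding links.
C = L / S² = 12 / 100 = 0.1200 ≈ 0.120.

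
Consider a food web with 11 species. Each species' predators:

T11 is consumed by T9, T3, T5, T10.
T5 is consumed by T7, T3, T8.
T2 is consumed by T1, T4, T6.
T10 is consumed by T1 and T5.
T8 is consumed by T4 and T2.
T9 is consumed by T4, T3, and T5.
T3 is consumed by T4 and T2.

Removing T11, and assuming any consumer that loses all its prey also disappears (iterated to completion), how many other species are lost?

Remove T11.
Round 1: T9 (all prey gone), T10 (all prey gone) → extinct.
Round 2: T5 (all prey gone) → extinct.
Round 3: T7 (all prey gone), T8 (all prey gone), T3 (all prey gone) → extinct.
Round 4: T2 (all prey gone) → extinct.
Round 5: T4 (all prey gone), T1 (all prey gone), T6 (all prey gone) → extinct.
No further losses. Total secondary extinctions: 10.

10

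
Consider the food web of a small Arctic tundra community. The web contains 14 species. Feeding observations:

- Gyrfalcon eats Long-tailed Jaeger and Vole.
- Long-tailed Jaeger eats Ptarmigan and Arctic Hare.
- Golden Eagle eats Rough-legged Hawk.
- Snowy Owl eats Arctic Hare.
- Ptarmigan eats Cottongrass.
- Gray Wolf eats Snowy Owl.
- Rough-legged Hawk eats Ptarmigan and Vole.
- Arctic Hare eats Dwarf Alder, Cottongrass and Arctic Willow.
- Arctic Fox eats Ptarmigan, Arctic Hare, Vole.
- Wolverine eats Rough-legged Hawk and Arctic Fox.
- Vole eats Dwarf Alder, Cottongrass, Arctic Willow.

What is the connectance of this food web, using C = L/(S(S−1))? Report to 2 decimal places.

C = 0.12

The web has S = 14 species and L = 21 feeding links.
C = L / (S(S−1)) = 21 / 182 = 0.1154 ≈ 0.12.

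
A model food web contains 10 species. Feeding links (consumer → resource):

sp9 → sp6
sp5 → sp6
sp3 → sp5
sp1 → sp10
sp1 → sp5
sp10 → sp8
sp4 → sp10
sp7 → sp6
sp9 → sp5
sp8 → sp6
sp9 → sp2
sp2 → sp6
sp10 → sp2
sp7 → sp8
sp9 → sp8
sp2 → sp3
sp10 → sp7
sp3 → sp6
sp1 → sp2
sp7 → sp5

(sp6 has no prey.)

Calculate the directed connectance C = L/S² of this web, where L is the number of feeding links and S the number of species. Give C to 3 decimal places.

The web has S = 10 species and L = 20 feeding links.
C = L / S² = 20 / 100 = 0.2000 ≈ 0.200.

C = 0.200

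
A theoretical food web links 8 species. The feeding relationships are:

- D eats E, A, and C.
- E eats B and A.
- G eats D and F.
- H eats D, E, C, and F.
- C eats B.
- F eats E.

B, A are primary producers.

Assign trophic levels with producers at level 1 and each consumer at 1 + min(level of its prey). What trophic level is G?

A is a producer → level 1.
D eats A → level 2.
G eats D → level 3.
No prey of G is below level 2, so 3 is the minimum.

Trophic level 3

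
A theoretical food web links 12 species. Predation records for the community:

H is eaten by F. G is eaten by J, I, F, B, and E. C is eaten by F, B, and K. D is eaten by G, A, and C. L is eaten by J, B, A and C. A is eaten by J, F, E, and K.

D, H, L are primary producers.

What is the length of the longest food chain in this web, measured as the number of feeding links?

2 links

One longest chain: D → C → B.
It has 3 species and 2 links.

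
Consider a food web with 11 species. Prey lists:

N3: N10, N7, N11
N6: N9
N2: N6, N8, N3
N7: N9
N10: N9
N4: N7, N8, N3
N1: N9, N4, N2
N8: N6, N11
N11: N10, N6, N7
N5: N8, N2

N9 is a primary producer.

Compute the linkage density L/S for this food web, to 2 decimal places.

L/S = 2.00

There are L = 22 links among S = 11 species.
L/S = 22/11 = 2.0000 ≈ 2.00.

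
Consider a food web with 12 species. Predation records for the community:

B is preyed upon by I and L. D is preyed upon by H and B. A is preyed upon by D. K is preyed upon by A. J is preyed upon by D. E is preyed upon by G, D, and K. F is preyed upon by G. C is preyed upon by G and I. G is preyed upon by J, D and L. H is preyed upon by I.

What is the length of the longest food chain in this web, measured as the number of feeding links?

5 links

One longest chain: E → K → A → D → B → I.
It has 6 species and 5 links.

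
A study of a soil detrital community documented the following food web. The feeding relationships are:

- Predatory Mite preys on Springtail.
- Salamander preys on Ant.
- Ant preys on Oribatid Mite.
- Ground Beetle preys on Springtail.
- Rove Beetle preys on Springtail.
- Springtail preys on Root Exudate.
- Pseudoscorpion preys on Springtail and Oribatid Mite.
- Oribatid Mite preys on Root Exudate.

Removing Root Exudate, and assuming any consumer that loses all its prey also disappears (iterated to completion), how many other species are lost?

Remove Root Exudate.
Round 1: Oribatid Mite (all prey gone), Springtail (all prey gone) → extinct.
Round 2: Predatory Mite (all prey gone), Rove Beetle (all prey gone), Ground Beetle (all prey gone), Pseudoscorpion (all prey gone), Ant (all prey gone) → extinct.
Round 3: Salamander (all prey gone) → extinct.
No further losses. Total secondary extinctions: 8.

8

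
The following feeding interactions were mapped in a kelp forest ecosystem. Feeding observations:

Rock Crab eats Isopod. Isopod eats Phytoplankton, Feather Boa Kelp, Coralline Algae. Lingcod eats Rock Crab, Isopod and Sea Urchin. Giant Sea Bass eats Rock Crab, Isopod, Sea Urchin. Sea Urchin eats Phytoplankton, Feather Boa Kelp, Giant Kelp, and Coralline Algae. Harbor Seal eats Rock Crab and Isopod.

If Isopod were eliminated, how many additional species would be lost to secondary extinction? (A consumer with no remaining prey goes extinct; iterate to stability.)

2

Remove Isopod.
Round 1: Rock Crab (all prey gone) → extinct.
Round 2: Harbor Seal (all prey gone) → extinct.
No further losses. Total secondary extinctions: 2.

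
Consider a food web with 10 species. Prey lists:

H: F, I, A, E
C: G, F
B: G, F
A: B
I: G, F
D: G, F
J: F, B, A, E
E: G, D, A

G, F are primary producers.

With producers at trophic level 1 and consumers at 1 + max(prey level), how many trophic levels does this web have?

5

Producers (level 1): G, F.
G → B → A → E → H gives H level 5.
No species has a prey at level 5, so no species reaches level 6.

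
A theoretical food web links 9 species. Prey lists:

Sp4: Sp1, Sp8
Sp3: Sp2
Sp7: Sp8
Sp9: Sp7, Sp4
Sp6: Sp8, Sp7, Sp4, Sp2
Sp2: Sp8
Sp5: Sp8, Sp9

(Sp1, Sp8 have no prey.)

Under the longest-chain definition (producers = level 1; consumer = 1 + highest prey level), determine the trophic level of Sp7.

Sp8 is a producer → level 1.
Sp7 eats Sp8 → level 2.

Trophic level 2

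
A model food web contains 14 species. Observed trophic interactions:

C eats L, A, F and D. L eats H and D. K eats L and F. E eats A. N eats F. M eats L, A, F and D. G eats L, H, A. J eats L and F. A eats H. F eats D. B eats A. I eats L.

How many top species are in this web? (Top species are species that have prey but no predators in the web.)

9

Top species (has prey, but nothing eats it): C, J, G, B, I, E, M, K, N.
Count: 9.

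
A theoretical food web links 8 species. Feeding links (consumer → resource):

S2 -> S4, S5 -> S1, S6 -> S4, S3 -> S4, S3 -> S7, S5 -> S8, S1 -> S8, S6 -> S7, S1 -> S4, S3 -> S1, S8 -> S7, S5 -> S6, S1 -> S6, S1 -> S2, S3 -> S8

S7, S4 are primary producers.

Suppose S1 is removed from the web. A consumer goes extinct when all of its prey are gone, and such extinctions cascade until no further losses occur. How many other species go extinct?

Remove S1.
Every predator of it retains at least one other prey: S5 still has S6, S8; S3 still has S7, S4, S8.
No consumer loses all prey, so no secondary extinctions occur.

0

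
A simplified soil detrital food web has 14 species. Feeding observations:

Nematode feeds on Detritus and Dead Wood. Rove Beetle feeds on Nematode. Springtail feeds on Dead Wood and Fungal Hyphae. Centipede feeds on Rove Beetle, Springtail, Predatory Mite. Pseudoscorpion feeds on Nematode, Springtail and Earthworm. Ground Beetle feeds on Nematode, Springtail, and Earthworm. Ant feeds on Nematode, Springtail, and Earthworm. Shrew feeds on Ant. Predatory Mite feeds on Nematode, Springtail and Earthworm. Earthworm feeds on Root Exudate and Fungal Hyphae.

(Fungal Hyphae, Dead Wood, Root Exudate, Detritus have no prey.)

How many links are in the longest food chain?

3 links

One longest chain: Dead Wood → Nematode → Rove Beetle → Centipede.
It has 4 species and 3 links.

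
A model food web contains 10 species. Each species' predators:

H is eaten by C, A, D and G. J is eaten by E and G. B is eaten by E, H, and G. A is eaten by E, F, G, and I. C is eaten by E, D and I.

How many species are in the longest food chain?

4 species

One longest chain: B → H → A → E.
It has 4 species and 3 links.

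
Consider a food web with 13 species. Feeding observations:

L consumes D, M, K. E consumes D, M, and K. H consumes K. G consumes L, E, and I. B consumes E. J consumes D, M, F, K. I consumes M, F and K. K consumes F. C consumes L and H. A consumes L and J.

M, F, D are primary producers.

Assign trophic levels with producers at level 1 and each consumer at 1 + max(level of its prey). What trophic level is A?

F is a producer → level 1.
K eats F → level 2.
J eats K (level 2); other prey at levels: M 1, F 1, D 1 → level 3.
A eats J (level 3); other prey at levels: L 3 → level 4.

Trophic level 4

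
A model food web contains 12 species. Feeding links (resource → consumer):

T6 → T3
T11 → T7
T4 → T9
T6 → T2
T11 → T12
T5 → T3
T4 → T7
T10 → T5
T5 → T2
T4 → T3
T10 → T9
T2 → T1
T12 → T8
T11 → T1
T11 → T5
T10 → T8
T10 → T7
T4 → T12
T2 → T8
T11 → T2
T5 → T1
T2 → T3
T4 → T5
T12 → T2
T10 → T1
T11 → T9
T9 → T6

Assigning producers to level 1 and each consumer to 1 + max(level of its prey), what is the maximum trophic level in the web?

5

Producers (level 1): T11, T4, T10.
T11 → T9 → T6 → T2 → T3 gives T3 level 5.
No species has a prey at level 5, so no species reaches level 6.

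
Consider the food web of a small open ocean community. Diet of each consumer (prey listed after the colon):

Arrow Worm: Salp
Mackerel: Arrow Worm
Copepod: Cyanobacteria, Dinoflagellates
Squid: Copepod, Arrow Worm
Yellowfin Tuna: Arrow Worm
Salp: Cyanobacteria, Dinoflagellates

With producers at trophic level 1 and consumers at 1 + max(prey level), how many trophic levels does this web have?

4

Producers (level 1): Cyanobacteria, Dinoflagellates.
Cyanobacteria → Salp → Arrow Worm → Mackerel gives Mackerel level 4.
No species has a prey at level 4, so no species reaches level 5.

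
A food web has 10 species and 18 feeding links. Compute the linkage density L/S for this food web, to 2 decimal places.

There are L = 18 links among S = 10 species.
L/S = 18/10 = 1.8000 ≈ 1.80.

L/S = 1.80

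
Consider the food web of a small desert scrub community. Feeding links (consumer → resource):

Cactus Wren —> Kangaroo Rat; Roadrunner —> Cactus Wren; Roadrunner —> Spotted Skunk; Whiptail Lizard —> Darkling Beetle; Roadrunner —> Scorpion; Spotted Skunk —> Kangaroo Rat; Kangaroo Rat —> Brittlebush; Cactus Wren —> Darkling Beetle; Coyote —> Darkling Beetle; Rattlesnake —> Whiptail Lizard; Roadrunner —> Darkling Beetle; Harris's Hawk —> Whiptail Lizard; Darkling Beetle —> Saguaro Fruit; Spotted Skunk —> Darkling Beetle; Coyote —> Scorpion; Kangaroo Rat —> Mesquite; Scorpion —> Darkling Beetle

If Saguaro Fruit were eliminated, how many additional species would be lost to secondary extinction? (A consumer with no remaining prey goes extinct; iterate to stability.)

6

Remove Saguaro Fruit.
Round 1: Darkling Beetle (all prey gone) → extinct.
Round 2: Scorpion (all prey gone), Whiptail Lizard (all prey gone) → extinct.
Round 3: Rattlesnake (all prey gone), Harris's Hawk (all prey gone), Coyote (all prey gone) → extinct.
No further losses. Total secondary extinctions: 6.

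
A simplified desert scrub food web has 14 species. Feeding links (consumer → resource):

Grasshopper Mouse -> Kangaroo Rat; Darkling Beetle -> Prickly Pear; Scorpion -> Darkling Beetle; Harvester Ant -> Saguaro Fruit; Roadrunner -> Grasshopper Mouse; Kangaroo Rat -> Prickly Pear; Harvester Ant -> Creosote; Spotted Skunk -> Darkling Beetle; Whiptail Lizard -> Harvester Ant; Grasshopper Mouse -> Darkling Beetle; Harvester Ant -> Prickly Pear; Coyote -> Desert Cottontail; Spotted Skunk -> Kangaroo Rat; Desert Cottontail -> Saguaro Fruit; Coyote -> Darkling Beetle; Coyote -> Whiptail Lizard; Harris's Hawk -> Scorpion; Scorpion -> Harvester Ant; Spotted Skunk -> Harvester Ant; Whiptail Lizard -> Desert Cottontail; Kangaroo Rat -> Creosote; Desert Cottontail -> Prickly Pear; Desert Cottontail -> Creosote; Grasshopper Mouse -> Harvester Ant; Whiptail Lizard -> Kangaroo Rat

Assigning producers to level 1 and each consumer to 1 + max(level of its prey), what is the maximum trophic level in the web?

4

Producers (level 1): Prickly Pear, Saguaro Fruit, Creosote.
Prickly Pear → Harvester Ant → Scorpion → Harris's Hawk gives Harris's Hawk level 4.
No species has a prey at level 4, so no species reaches level 5.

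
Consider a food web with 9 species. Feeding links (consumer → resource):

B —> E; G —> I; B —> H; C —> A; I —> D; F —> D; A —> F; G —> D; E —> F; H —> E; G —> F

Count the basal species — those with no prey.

Basal species (no prey listed): D.
Count: 1.

1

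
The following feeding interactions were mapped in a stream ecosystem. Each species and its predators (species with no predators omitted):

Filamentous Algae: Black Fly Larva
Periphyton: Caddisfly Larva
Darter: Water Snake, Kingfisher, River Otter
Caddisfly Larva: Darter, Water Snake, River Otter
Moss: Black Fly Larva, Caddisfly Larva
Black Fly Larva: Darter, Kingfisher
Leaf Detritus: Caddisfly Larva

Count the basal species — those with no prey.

4

Basal species (no prey listed): Periphyton, Leaf Detritus, Moss, Filamentous Algae.
Count: 4.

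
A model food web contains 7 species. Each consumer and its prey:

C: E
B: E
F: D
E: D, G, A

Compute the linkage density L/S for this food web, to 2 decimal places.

L/S = 0.86

There are L = 6 links among S = 7 species.
L/S = 6/7 = 0.8571 ≈ 0.86.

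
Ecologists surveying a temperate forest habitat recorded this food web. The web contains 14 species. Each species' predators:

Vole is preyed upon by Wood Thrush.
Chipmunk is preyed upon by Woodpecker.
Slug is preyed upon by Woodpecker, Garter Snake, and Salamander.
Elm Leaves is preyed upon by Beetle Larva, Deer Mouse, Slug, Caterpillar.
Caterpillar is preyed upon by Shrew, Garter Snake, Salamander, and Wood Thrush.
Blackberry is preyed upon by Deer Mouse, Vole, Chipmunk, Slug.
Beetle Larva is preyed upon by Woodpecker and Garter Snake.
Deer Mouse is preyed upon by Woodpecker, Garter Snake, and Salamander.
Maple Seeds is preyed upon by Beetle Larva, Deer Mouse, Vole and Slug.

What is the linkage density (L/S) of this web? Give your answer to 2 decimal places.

There are L = 26 links among S = 14 species.
L/S = 26/14 = 1.8571 ≈ 1.86.

L/S = 1.86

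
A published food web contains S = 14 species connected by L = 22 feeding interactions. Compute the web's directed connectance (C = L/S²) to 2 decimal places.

C = 0.11

The web has S = 14 species and L = 22 feeding links.
C = L / S² = 22 / 196 = 0.1122 ≈ 0.11.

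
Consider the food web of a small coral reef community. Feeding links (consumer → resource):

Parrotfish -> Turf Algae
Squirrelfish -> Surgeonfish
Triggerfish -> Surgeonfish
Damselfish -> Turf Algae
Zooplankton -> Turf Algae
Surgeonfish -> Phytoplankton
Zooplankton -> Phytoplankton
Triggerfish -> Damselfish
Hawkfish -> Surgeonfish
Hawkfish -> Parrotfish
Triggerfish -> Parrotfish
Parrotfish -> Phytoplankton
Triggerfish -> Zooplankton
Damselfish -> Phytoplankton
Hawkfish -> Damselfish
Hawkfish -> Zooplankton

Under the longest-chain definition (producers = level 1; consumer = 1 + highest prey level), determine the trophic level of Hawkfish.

Phytoplankton is a producer → level 1.
Damselfish eats Phytoplankton (level 1); other prey at levels: Turf Algae 1 → level 2.
Hawkfish eats Damselfish (level 2); other prey at levels: Parrotfish 2, Surgeonfish 2, Zooplankton 2 → level 3.

Trophic level 3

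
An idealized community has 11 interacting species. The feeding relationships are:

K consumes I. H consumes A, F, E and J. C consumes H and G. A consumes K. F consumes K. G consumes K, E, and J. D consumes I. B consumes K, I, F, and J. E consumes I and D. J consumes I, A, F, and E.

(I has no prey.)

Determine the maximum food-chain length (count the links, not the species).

5 links

One longest chain: I → D → E → J → H → C.
It has 6 species and 5 links.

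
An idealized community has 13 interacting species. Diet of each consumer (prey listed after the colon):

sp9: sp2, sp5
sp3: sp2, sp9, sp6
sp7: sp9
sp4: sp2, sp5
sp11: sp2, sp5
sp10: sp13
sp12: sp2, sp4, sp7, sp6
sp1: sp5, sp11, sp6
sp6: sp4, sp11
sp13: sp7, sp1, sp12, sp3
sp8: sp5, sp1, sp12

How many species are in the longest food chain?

6 species

One longest chain: sp2 → sp9 → sp7 → sp12 → sp13 → sp10.
It has 6 species and 5 links.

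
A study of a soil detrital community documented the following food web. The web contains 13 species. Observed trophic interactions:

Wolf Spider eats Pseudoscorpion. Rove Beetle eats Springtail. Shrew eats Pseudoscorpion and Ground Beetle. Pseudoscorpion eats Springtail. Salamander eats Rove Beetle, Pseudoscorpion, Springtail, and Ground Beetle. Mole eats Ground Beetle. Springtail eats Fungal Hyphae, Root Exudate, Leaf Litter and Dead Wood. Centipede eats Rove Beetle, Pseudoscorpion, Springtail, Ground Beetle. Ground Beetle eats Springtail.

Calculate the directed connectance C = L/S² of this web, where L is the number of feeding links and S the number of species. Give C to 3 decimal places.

The web has S = 13 species and L = 19 feeding links.
C = L / S² = 19 / 169 = 0.1124 ≈ 0.112.

C = 0.112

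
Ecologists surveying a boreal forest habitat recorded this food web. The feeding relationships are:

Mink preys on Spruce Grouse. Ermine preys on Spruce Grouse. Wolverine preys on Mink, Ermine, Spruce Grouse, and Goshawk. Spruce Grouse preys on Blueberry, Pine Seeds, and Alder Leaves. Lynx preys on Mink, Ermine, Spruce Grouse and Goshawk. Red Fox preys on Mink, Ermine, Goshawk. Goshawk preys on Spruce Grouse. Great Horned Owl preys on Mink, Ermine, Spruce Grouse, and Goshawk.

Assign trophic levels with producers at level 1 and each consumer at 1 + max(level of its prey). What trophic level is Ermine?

Trophic level 3

Pine Seeds is a producer → level 1.
Spruce Grouse eats Pine Seeds (level 1); other prey at levels: Blueberry 1, Alder Leaves 1 → level 2.
Ermine eats Spruce Grouse → level 3.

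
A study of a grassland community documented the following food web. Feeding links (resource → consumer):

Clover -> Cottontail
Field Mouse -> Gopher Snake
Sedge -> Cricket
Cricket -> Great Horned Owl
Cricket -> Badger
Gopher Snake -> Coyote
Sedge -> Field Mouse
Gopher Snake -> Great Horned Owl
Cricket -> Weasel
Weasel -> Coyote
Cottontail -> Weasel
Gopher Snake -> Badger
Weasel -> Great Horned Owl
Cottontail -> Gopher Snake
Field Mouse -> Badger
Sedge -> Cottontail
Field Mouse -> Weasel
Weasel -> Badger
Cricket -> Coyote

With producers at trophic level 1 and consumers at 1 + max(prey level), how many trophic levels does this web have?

4

Producers (level 1): Sedge, Clover.
Sedge → Cricket → Weasel → Great Horned Owl gives Great Horned Owl level 4.
No species has a prey at level 4, so no species reaches level 5.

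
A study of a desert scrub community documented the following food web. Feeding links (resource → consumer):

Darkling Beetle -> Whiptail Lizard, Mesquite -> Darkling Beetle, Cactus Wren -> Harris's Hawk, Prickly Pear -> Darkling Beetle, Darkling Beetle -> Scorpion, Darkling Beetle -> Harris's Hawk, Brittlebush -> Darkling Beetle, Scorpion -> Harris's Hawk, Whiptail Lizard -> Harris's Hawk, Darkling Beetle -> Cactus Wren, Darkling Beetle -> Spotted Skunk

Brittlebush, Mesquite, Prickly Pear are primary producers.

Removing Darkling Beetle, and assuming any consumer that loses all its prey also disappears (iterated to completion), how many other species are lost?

5

Remove Darkling Beetle.
Round 1: Scorpion (all prey gone), Spotted Skunk (all prey gone), Cactus Wren (all prey gone), Whiptail Lizard (all prey gone) → extinct.
Round 2: Harris's Hawk (all prey gone) → extinct.
No further losses. Total secondary extinctions: 5.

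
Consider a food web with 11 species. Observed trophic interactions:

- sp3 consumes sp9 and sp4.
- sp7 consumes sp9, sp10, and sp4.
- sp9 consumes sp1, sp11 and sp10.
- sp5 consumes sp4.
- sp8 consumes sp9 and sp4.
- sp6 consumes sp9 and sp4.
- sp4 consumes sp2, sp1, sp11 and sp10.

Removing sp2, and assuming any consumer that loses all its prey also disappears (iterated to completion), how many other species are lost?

Remove sp2.
Every predator of it retains at least one other prey: sp4 still has sp10, sp11, sp1.
No consumer loses all prey, so no secondary extinctions occur.

0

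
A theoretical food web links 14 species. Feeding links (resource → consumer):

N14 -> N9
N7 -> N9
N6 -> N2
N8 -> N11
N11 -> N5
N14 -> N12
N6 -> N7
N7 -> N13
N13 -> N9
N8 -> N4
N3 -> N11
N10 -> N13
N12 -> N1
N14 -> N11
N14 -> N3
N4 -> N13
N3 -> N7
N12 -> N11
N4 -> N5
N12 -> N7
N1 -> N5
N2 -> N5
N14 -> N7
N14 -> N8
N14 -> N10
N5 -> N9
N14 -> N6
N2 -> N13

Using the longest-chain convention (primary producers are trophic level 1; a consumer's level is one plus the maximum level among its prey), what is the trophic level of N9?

N14 is a producer → level 1.
N8 eats N14 → level 2.
N4 eats N8 → level 3.
N13 eats N4 (level 3); other prey at levels: N10 2, N2 3, N7 3 → level 4.
N9 eats N13 (level 4); other prey at levels: N14 1, N7 3, N5 4 → level 5.

Trophic level 5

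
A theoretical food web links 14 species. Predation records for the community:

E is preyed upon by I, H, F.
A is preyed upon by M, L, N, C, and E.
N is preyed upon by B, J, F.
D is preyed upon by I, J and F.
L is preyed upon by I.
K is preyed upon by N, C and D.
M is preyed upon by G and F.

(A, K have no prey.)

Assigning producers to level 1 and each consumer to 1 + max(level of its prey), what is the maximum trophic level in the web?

Producers (level 1): A, K.
A → E → H gives H level 3.
No species has a prey at level 3, so no species reaches level 4.

3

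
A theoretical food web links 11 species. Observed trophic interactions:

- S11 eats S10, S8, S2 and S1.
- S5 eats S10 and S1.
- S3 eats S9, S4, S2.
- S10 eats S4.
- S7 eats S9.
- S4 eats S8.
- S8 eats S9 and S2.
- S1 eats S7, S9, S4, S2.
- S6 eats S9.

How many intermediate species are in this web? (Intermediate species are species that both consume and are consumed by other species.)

5

Intermediate species (has both prey and predators): S7, S8, S4, S1, S10.
Count: 5.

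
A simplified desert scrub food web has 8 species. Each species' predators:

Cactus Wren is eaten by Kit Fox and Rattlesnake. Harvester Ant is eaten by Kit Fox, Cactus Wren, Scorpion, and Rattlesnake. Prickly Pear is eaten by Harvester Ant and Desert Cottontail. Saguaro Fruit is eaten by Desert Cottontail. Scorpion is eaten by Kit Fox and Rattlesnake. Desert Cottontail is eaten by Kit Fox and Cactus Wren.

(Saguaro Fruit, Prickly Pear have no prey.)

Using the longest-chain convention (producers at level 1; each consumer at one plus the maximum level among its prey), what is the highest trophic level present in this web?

Producers (level 1): Saguaro Fruit, Prickly Pear.
Prickly Pear → Harvester Ant → Cactus Wren → Kit Fox gives Kit Fox level 4.
No species has a prey at level 4, so no species reaches level 5.

4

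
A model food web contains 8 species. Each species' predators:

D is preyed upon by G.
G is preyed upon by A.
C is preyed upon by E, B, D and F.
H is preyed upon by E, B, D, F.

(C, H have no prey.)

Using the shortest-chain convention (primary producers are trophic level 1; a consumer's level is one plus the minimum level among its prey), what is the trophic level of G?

Trophic level 3

C is a producer → level 1.
D eats C → level 2.
G eats D → level 3.
No prey of G is below level 2, so 3 is the minimum.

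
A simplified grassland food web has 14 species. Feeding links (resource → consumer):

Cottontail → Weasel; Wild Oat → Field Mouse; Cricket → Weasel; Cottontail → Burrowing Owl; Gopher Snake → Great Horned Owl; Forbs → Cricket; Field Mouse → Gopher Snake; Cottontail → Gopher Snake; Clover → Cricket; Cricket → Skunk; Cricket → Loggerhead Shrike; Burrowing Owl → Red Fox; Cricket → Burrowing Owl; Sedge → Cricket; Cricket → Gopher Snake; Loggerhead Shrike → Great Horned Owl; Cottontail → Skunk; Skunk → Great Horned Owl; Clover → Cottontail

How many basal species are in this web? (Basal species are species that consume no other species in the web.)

Basal species (no prey listed): Wild Oat, Clover, Sedge, Forbs.
Count: 4.

4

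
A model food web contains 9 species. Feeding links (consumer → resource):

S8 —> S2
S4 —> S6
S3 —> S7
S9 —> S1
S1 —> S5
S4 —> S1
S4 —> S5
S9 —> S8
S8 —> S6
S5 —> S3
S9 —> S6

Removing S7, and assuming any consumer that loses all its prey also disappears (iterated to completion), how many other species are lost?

3

Remove S7.
Round 1: S3 (all prey gone) → extinct.
Round 2: S5 (all prey gone) → extinct.
Round 3: S1 (all prey gone) → extinct.
No further losses. Total secondary extinctions: 3.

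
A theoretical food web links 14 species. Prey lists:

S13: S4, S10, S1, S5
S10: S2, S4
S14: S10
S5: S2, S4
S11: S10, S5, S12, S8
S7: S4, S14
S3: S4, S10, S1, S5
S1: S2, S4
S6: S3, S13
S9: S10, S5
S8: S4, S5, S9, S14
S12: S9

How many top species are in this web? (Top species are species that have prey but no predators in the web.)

Top species (has prey, but nothing eats it): S7, S6, S11.
Count: 3.

3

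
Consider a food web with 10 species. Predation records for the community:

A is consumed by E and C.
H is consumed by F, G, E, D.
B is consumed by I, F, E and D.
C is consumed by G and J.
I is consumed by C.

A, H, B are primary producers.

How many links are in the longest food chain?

One longest chain: B → I → C → J.
It has 4 species and 3 links.

3 links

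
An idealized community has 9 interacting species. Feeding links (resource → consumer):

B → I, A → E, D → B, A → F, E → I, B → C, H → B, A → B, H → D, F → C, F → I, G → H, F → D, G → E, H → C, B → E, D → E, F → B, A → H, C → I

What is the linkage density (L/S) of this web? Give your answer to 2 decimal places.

L/S = 2.22

There are L = 20 links among S = 9 species.
L/S = 20/9 = 2.2222 ≈ 2.22.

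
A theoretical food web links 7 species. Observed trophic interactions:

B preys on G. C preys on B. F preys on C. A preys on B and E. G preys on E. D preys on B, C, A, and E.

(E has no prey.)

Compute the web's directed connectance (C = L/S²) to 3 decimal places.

C = 0.204

The web has S = 7 species and L = 10 feeding links.
C = L / S² = 10 / 49 = 0.2041 ≈ 0.204.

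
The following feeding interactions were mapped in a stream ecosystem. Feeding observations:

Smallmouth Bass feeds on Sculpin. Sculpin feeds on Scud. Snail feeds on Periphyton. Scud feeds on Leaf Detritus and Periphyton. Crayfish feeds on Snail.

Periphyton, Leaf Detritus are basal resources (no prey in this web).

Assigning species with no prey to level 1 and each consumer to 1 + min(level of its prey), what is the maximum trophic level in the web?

Basal resources (level 1): Periphyton, Leaf Detritus.
Following each consumer down to its lowest-level prey: Periphyton → Scud → Sculpin → Smallmouth Bass (levels 1 through 4).
All prey of Smallmouth Bass (Sculpin 3) are at level 3 or above, so Smallmouth Bass is at level 1 + 3 = 4.
Every consumer has at least one prey at level 3 or below, so none exceeds level 4.

4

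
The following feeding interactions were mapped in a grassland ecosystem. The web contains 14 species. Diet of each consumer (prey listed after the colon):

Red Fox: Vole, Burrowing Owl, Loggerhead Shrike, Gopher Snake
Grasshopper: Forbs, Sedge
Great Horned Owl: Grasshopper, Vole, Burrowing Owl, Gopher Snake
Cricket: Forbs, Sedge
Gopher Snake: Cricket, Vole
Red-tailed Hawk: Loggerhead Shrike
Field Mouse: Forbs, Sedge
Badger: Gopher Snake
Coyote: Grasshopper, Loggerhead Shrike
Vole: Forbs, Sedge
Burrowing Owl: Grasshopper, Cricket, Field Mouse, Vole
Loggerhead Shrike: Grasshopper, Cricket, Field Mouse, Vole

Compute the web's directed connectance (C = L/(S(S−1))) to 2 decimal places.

C = 0.16

The web has S = 14 species and L = 30 feeding links.
C = L / (S(S−1)) = 30 / 182 = 0.1648 ≈ 0.16.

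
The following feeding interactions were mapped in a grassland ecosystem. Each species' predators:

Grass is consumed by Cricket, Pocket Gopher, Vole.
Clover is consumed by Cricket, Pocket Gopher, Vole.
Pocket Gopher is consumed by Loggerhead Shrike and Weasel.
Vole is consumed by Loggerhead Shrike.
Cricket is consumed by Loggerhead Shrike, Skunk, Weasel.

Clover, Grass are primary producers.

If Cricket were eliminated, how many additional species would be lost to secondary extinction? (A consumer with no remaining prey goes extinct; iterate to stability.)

Remove Cricket.
Round 1: Skunk (all prey gone) → extinct.
No further losses. Total secondary extinctions: 1.

1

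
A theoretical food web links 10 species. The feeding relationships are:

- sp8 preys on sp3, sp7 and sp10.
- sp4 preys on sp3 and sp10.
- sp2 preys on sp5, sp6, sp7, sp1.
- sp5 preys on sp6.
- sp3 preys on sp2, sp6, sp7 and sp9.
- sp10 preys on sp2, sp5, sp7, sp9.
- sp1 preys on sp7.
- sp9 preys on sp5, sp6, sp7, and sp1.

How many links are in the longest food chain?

4 links

One longest chain: sp7 → sp1 → sp2 → sp10 → sp4.
It has 5 species and 4 links.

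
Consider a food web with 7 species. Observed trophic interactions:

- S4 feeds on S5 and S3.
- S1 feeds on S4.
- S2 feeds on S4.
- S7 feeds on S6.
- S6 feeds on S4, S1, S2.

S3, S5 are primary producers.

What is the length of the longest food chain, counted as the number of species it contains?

One longest chain: S3 → S4 → S1 → S6 → S7.
It has 5 species and 4 links.

5 species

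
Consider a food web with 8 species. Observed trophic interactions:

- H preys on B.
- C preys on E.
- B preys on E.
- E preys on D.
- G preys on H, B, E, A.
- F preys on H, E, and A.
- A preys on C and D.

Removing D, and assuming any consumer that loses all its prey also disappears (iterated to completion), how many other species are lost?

7

Remove D.
Round 1: E (all prey gone) → extinct.
Round 2: B (all prey gone), C (all prey gone) → extinct.
Round 3: H (all prey gone), A (all prey gone) → extinct.
Round 4: F (all prey gone), G (all prey gone) → extinct.
No further losses. Total secondary extinctions: 7.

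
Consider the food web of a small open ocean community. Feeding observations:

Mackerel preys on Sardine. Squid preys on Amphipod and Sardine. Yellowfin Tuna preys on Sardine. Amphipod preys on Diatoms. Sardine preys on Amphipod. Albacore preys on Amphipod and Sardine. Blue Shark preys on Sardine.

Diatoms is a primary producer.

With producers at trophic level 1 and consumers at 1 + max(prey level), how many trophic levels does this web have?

4

Producers (level 1): Diatoms.
Diatoms → Amphipod → Sardine → Albacore gives Albacore level 4.
No species has a prey at level 4, so no species reaches level 5.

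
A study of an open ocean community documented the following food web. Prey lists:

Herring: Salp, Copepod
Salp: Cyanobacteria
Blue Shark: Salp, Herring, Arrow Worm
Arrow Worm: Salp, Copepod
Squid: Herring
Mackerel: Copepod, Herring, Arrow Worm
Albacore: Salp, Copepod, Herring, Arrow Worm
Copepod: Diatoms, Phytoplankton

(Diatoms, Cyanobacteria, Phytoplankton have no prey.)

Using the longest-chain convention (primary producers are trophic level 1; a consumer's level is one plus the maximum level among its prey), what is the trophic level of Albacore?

Trophic level 4

Cyanobacteria is a producer → level 1.
Salp eats Cyanobacteria → level 2.
Herring eats Salp (level 2); other prey at levels: Copepod 2 → level 3.
Albacore eats Herring (level 3); other prey at levels: Salp 2, Copepod 2, Arrow Worm 3 → level 4.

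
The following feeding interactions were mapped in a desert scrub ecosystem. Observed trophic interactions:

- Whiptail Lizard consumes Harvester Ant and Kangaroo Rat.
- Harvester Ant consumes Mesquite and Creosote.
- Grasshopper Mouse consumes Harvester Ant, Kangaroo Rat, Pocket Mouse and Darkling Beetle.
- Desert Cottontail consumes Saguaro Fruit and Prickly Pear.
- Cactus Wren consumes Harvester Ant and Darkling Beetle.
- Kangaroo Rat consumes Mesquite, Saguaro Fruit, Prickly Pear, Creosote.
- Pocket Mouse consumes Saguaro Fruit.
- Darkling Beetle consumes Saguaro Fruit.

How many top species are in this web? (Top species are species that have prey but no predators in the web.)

Top species (has prey, but nothing eats it): Desert Cottontail, Whiptail Lizard, Grasshopper Mouse, Cactus Wren.
Count: 4.

4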